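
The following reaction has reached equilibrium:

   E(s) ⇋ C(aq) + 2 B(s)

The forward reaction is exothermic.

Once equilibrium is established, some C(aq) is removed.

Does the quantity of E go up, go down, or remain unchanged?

Removing C (aq), a product, drives the reaction to the right.
The net shift is to the right. E is a reactant, so its amount decreases.

decreases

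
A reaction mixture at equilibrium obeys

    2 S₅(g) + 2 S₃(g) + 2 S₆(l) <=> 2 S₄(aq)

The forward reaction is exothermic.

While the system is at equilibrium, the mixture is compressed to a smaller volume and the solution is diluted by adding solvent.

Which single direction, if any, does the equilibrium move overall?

right

Gas moles: reactants 4, products 0 (Δn_gas = -4). Compression shifts the system toward the side with fewer moles of gas — to the right.
Dilution lowers every aqueous concentration by the same factor. Δn_aq = 2 − 0 = +2, so the system shifts toward the side with more dissolved moles — to the right.
All effects act in the same direction — net shift to the right.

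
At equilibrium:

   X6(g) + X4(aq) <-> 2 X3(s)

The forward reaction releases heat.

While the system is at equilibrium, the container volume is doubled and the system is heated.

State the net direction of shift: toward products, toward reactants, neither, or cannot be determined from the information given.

left

Gas moles: reactants 1, products 0 (Δn_gas = -1). Expansion shifts the system toward the side with more moles of gas — to the left.
The forward reaction is exothermic. Raising T favours the endothermic direction — shift to the left.
All effects act in the same direction — net shift to the left.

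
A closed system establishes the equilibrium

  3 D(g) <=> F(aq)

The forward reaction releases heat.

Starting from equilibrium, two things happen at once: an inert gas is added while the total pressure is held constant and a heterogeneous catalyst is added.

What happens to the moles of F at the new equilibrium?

Adding inert gas at constant total pressure expands the volume and lowers every reacting partial pressure. With Δn_gas = 0 − 3 = -3, Q moves away from K toward the side with fewer gas moles, so the system shifts toward the side with more gas moles — to the left.
A catalyst speeds both forward and reverse rates equally; it changes neither Q nor K — no shift from this change.
The net shift is to the left. F is a product, so its amount decreases.

decreases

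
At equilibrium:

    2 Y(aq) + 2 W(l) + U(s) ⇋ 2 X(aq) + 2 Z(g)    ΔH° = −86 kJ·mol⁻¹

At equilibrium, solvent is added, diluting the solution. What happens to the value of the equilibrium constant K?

unchanged

The equilibrium constant depends only on temperature. This perturbation changes neither the position of equilibrium nor K.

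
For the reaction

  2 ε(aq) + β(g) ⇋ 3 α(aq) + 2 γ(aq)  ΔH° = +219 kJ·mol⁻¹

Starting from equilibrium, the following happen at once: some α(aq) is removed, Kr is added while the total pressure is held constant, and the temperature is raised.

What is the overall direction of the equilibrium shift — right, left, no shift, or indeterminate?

Removing α (aq), a product, drives the reaction to the right.
Adding inert gas at constant total pressure expands the volume and lowers every reacting partial pressure. With Δn_gas = 0 − 1 = -1, Q moves away from K toward the side with fewer gas moles, so the system shifts toward the side with more gas moles — to the left.
The forward reaction is endothermic. Raising T favours the endothermic direction — shift to the right.
The individual effects push in opposite directions; without quantitative information the net direction cannot be determined.

cannot be determined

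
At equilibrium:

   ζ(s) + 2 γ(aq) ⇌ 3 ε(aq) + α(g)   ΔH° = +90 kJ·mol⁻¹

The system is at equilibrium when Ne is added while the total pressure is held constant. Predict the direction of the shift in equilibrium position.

right

Adding inert gas at constant total pressure expands the volume and lowers every reacting partial pressure. With Δn_gas = 1 − 0 = +1, Q moves away from K toward the side with fewer gas moles, so the system shifts toward the side with more gas moles — to the right.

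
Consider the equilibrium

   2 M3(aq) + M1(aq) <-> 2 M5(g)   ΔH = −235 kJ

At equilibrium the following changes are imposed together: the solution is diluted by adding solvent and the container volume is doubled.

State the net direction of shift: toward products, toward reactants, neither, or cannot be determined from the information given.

Dilution lowers every aqueous concentration by the same factor. Δn_aq = 0 − 3 = -3, so the system shifts toward the side with more dissolved moles — to the left.
Gas moles: reactants 0, products 2 (Δn_gas = +2). Expansion shifts the system toward the side with more moles of gas — to the right.
The individual effects push in opposite directions; without quantitative information the net direction cannot be determined.

cannot be determined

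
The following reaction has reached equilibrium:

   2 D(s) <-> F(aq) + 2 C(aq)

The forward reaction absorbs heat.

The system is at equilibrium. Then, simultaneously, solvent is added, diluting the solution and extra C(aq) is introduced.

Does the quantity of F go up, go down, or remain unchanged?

cannot be determined

Dilution lowers every aqueous concentration by the same factor. Δn_aq = 3 − 0 = +3, so the system shifts toward the side with more dissolved moles — to the right.
Adding C (aq), a product, drives the reaction to the left.
The two effects oppose each other, so the net shift — and hence the change in F — cannot be determined from the given information.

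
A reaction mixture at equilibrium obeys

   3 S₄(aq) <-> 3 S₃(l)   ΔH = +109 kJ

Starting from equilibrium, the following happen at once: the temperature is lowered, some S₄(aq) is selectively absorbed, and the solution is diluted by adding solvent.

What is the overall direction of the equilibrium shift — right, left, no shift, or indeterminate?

left

The forward reaction is endothermic. Lowering T favours the exothermic direction — shift to the left.
Removing S₄ (aq), a reactant, drives the reaction to the left.
Dilution lowers every aqueous concentration by the same factor. Δn_aq = 0 − 3 = -3, so the system shifts toward the side with more dissolved moles — to the left.
All effects act in the same direction — net shift to the left.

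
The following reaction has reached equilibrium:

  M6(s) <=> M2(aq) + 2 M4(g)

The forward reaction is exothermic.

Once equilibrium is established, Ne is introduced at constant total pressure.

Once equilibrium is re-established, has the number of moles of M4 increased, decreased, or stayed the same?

increases

Adding inert gas at constant total pressure expands the volume and lowers every reacting partial pressure. With Δn_gas = 2 − 0 = +2, Q moves away from K toward the side with fewer gas moles, so the system shifts toward the side with more gas moles — to the right.
The net shift is to the right. M4 is a product, so its amount increases.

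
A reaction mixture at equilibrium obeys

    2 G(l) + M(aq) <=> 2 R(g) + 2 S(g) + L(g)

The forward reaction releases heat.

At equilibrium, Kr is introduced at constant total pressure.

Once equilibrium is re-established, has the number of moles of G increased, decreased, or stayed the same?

decreases

Adding inert gas at constant total pressure expands the volume and lowers every reacting partial pressure. With Δn_gas = 5 − 0 = +5, Q moves away from K toward the side with fewer gas moles, so the system shifts toward the side with more gas moles — to the right.
The net shift is to the right. G is a reactant, so its amount decreases.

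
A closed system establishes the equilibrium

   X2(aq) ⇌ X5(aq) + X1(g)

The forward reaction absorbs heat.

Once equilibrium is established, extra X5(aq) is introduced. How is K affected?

unchanged

The equilibrium constant depends only on temperature. This perturbation may move the position of equilibrium, but since T is unchanged, K itself is unchanged.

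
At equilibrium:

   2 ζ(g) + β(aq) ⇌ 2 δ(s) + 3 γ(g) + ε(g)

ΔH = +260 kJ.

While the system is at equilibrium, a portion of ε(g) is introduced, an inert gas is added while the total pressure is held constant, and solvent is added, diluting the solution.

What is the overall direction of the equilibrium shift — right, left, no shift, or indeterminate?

Adding ε (g), a product, drives the reaction to the left.
Adding inert gas at constant total pressure expands the volume and lowers every reacting partial pressure. With Δn_gas = 4 − 2 = +2, Q moves away from K toward the side with fewer gas moles, so the system shifts toward the side with more gas moles — to the right.
Dilution lowers every aqueous concentration by the same factor. Δn_aq = 0 − 1 = -1, so the system shifts toward the side with more dissolved moles — to the left.
The individual effects push in opposite directions; without quantitative information the net direction cannot be determined.

cannot be determined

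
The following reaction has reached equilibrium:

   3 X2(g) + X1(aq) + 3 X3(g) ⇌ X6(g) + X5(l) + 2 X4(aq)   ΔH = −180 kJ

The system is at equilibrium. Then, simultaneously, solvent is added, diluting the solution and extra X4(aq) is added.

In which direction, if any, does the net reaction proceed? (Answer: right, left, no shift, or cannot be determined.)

cannot be determined

Dilution lowers every aqueous concentration by the same factor. Δn_aq = 2 − 1 = +1, so the system shifts toward the side with more dissolved moles — to the right.
Adding X4 (aq), a product, drives the reaction to the left.
The individual effects push in opposite directions; without quantitative information the net direction cannot be determined.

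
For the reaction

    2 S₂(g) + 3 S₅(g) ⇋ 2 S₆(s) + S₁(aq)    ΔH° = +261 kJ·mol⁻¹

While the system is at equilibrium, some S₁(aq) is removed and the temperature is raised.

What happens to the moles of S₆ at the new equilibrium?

Removing S₁ (aq), a product, drives the reaction to the right.
The forward reaction is endothermic. Raising T favours the endothermic direction — shift to the right.
The net shift is to the right. S₆ is a product, so its amount increases.

increases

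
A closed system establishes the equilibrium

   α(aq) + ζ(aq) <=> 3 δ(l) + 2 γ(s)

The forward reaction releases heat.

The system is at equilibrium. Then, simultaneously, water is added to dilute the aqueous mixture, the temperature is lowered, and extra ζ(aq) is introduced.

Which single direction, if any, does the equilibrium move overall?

cannot be determined

Dilution lowers every aqueous concentration by the same factor. Δn_aq = 0 − 2 = -2, so the system shifts toward the side with more dissolved moles — to the left.
The forward reaction is exothermic. Lowering T favours the exothermic direction — shift to the right.
Adding ζ (aq), a reactant, drives the reaction to the right.
The individual effects push in opposite directions; without quantitative information the net direction cannot be determined.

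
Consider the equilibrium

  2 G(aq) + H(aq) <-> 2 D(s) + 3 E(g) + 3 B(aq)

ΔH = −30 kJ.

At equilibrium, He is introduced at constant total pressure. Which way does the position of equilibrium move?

Adding inert gas at constant total pressure expands the volume and lowers every reacting partial pressure. With Δn_gas = 3 − 0 = +3, Q moves away from K toward the side with fewer gas moles, so the system shifts toward the side with more gas moles — to the right.

right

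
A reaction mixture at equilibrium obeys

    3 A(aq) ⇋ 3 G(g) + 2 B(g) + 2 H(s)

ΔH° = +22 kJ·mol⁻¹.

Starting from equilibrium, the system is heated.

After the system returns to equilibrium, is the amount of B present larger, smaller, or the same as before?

The forward reaction is endothermic. Raising T favours the endothermic direction — shift to the right.
The net shift is to the right. B is a product, so its amount increases.

increases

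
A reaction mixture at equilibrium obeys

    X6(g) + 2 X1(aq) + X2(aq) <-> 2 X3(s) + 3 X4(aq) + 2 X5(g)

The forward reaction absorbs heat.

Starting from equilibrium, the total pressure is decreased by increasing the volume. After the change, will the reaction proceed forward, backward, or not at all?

right

Gas moles: reactants 1, products 2 (Δn_gas = +1). Expansion shifts the system toward the side with more moles of gas — to the right.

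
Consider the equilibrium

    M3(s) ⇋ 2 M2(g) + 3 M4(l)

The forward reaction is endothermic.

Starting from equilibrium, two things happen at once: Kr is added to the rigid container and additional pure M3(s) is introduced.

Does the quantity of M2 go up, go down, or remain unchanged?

At constant volume, adding an inert gas leaves every reacting species' partial pressure unchanged, so Q is unchanged — no shift from this change.
M3 is a pure solid; its activity is 1 regardless of amount, so Q is unaffected — no shift from this change.
No net shift occurs, so the amount of M2 is unchanged.

unchanged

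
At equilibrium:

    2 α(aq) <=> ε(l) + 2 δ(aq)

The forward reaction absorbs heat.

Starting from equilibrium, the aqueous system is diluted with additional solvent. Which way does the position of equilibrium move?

Dilution scales every aqueous concentration by the same factor. Δn_aq = 2 − 2 = 0, so Q is unchanged — no shift.

no shift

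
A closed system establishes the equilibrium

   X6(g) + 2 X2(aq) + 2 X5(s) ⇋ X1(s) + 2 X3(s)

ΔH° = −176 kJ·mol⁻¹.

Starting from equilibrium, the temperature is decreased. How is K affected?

K depends on temperature via the van 't Hoff relation. The forward reaction is exothermic, so lowering T increases K.

increases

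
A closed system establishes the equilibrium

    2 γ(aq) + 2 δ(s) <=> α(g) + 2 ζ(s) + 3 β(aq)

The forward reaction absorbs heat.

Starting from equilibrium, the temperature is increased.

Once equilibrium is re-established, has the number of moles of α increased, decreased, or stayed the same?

increases

The forward reaction is endothermic. Raising T favours the endothermic direction — shift to the right.
The net shift is to the right. α is a product, so its amount increases.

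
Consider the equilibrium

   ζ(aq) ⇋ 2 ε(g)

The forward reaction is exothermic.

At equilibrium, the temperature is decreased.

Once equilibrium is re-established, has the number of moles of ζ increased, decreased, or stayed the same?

The forward reaction is exothermic. Lowering T favours the exothermic direction — shift to the right.
The net shift is to the right. ζ is a reactant, so its amount decreases.

decreases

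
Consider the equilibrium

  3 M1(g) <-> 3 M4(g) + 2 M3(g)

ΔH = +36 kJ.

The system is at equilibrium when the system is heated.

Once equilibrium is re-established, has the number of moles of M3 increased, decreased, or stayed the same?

increases

The forward reaction is endothermic. Raising T favours the endothermic direction — shift to the right.
The net shift is to the right. M3 is a product, so its amount increases.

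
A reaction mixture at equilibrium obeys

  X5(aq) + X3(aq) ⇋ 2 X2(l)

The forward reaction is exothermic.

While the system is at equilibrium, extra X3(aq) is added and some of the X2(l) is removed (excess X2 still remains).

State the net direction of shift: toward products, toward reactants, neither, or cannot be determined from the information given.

Adding X3 (aq), a reactant, drives the reaction to the right.
X2 is a pure liquid; its activity is 1 regardless of amount, so Q is unaffected — no shift from this change.
Only the nonzero effect(s) matter; the net shift is to the right.

right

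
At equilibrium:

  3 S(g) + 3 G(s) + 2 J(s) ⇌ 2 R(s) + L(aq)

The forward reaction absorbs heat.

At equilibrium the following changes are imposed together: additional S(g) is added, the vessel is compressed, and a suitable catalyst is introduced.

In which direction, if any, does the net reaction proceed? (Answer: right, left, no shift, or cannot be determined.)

Adding S (g), a reactant, drives the reaction to the right.
Gas moles: reactants 3, products 0 (Δn_gas = -3). Compression shifts the system toward the side with fewer moles of gas — to the right.
A catalyst speeds both forward and reverse rates equally; it changes neither Q nor K — no shift from this change.
Only the nonzero effect(s) matter; the net shift is to the right.

right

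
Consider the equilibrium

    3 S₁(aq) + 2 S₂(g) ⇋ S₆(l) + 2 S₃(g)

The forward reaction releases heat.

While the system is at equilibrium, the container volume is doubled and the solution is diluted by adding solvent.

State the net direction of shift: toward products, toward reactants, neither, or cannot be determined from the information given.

left

Gas moles: reactants 2, products 2. Δn_gas = 0, so a volume change leaves Q equal to K — no shift from this change.
Dilution lowers every aqueous concentration by the same factor. Δn_aq = 0 − 3 = -3, so the system shifts toward the side with more dissolved moles — to the left.
Only the nonzero effect(s) matter; the net shift is to the left.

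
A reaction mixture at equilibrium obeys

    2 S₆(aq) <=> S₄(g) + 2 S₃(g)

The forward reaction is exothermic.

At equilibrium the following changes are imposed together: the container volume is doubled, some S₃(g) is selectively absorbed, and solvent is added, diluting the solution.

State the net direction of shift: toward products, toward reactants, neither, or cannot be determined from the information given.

cannot be determined

Gas moles: reactants 0, products 3 (Δn_gas = +3). Expansion shifts the system toward the side with more moles of gas — to the right.
Removing S₃ (g), a product, drives the reaction to the right.
Dilution lowers every aqueous concentration by the same factor. Δn_aq = 0 − 2 = -2, so the system shifts toward the side with more dissolved moles — to the left.
The individual effects push in opposite directions; without quantitative information the net direction cannot be determined.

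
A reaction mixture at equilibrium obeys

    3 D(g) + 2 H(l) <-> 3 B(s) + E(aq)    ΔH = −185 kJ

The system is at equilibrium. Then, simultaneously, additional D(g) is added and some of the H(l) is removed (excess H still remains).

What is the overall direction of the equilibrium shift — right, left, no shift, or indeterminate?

Adding D (g), a reactant, drives the reaction to the right.
H is a pure liquid; its activity is 1 regardless of amount, so Q is unaffected — no shift from this change.
Only the nonzero effect(s) matter; the net shift is to the right.

right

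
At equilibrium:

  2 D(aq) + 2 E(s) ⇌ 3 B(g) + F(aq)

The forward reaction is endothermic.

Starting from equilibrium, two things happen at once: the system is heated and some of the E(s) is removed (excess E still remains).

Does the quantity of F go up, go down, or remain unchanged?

The forward reaction is endothermic. Raising T favours the endothermic direction — shift to the right.
E is a pure solid; its activity is 1 regardless of amount, so Q is unaffected — no shift from this change.
The net shift is to the right. F is a product, so its amount increases.

increases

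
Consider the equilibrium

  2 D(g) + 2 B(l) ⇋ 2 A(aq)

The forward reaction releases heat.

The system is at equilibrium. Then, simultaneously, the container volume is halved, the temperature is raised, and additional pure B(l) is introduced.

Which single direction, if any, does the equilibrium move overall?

cannot be determined

Gas moles: reactants 2, products 0 (Δn_gas = -2). Compression shifts the system toward the side with fewer moles of gas — to the right.
The forward reaction is exothermic. Raising T favours the endothermic direction — shift to the left.
B is a pure liquid; its activity is 1 regardless of amount, so Q is unaffected — no shift from this change.
The individual effects push in opposite directions; without quantitative information the net direction cannot be determined.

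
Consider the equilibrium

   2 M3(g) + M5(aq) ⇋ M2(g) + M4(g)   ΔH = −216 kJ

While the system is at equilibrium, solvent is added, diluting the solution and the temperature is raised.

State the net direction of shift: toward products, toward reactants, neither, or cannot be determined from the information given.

left

Dilution lowers every aqueous concentration by the same factor. Δn_aq = 0 − 1 = -1, so the system shifts toward the side with more dissolved moles — to the left.
The forward reaction is exothermic. Raising T favours the endothermic direction — shift to the left.
All effects act in the same direction — net shift to the left.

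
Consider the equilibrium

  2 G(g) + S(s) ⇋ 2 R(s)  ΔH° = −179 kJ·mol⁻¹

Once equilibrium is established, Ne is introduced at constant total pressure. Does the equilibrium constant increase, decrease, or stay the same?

unchanged

The equilibrium constant depends only on temperature. This perturbation may move the position of equilibrium, but since T is unchanged, K itself is unchanged.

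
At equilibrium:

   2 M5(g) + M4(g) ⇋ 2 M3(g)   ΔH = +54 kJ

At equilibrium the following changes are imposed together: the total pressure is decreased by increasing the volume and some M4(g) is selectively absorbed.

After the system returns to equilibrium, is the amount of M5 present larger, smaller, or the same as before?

Gas moles: reactants 3, products 2 (Δn_gas = -1). Expansion shifts the system toward the side with more moles of gas — to the left.
Removing M4 (g), a reactant, drives the reaction to the left.
The net shift is to the left. M5 is a reactant, so its amount increases.

increases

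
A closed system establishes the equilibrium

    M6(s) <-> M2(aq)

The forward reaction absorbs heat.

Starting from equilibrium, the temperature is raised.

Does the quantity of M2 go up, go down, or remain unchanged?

increases

The forward reaction is endothermic. Raising T favours the endothermic direction — shift to the right.
The net shift is to the right. M2 is a product, so its amount increases.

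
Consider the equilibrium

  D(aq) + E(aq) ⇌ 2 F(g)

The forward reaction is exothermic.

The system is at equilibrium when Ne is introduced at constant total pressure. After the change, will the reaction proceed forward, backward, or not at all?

right

Adding inert gas at constant total pressure expands the volume and lowers every reacting partial pressure. With Δn_gas = 2 − 0 = +2, Q moves away from K toward the side with fewer gas moles, so the system shifts toward the side with more gas moles — to the right.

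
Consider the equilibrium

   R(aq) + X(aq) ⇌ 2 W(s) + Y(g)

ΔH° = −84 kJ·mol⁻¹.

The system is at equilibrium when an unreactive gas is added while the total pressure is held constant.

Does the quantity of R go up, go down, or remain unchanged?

Adding inert gas at constant total pressure expands the volume and lowers every reacting partial pressure. With Δn_gas = 1 − 0 = +1, Q moves away from K toward the side with fewer gas moles, so the system shifts toward the side with more gas moles — to the right.
The net shift is to the right. R is a reactant, so its amount decreases.

decreases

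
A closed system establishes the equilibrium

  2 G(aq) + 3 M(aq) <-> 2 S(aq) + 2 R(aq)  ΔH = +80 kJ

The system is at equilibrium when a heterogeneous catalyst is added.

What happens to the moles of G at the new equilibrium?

A catalyst speeds both forward and reverse rates equally; it changes neither Q nor K — no shift from this change.
No net shift occurs, so the amount of G is unchanged.

unchanged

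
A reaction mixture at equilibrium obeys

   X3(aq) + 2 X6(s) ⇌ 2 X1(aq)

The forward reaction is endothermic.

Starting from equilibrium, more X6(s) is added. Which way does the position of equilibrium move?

X6 is a pure solid; its activity is 1 regardless of amount, so Q is unaffected — no shift from this change.

no shift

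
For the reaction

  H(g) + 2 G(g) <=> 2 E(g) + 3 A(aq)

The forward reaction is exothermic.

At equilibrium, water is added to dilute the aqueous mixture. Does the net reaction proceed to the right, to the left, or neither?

right

Dilution lowers every aqueous concentration by the same factor. Δn_aq = 3 − 0 = +3, so the system shifts toward the side with more dissolved moles — to the right.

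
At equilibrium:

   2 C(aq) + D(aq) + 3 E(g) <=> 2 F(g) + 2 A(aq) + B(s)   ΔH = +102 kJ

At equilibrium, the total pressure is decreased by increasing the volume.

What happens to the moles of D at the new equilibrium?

increases

Gas moles: reactants 3, products 2 (Δn_gas = -1). Expansion shifts the system toward the side with more moles of gas — to the left.
The net shift is to the left. D is a reactant, so its amount increases.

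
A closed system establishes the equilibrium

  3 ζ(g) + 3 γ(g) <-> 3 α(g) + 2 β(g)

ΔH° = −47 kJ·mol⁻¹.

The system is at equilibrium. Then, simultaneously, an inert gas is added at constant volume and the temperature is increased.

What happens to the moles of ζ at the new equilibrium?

increases

At constant volume, adding an inert gas leaves every reacting species' partial pressure unchanged, so Q is unchanged — no shift from this change.
The forward reaction is exothermic. Raising T favours the endothermic direction — shift to the left.
The net shift is to the left. ζ is a reactant, so its amount increases.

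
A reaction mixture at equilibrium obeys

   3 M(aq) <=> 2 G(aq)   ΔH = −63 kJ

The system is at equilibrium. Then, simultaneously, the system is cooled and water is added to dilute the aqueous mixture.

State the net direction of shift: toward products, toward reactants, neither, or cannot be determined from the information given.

cannot be determined

The forward reaction is exothermic. Lowering T favours the exothermic direction — shift to the right.
Dilution lowers every aqueous concentration by the same factor. Δn_aq = 2 − 3 = -1, so the system shifts toward the side with more dissolved moles — to the left.
The individual effects push in opposite directions; without quantitative information the net direction cannot be determined.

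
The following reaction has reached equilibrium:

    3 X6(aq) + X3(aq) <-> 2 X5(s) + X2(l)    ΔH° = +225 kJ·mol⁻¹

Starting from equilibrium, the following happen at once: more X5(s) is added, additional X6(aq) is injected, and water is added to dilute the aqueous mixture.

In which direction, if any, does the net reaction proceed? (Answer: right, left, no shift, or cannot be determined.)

X5 is a pure solid; its activity is 1 regardless of amount, so Q is unaffected — no shift from this change.
Adding X6 (aq), a reactant, drives the reaction to the right.
Dilution lowers every aqueous concentration by the same factor. Δn_aq = 0 − 4 = -4, so the system shifts toward the side with more dissolved moles — to the left.
The individual effects push in opposite directions; without quantitative information the net direction cannot be determined.

cannot be determined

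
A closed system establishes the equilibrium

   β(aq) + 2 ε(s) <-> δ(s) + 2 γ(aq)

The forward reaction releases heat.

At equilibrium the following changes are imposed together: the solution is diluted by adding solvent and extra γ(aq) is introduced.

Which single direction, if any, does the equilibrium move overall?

Dilution lowers every aqueous concentration by the same factor. Δn_aq = 2 − 1 = +1, so the system shifts toward the side with more dissolved moles — to the right.
Adding γ (aq), a product, drives the reaction to the left.
The individual effects push in opposite directions; without quantitative information the net direction cannot be determined.

cannot be determined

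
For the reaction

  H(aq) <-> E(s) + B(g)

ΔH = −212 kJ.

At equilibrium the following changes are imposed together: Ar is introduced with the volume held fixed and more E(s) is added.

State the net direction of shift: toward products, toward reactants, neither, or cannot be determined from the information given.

At constant volume, adding an inert gas leaves every reacting species' partial pressure unchanged, so Q is unchanged — no shift from this change.
E is a pure solid; its activity is 1 regardless of amount, so Q is unaffected — no shift from this change.
None of the changes alters Q relative to K, so there is no net shift.

no shift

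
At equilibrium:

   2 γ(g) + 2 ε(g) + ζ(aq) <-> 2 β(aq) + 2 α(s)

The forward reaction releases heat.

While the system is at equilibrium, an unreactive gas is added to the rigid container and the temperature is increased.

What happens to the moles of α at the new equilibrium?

decreases

At constant volume, adding an inert gas leaves every reacting species' partial pressure unchanged, so Q is unchanged — no shift from this change.
The forward reaction is exothermic. Raising T favours the endothermic direction — shift to the left.
The net shift is to the left. α is a product, so its amount decreases.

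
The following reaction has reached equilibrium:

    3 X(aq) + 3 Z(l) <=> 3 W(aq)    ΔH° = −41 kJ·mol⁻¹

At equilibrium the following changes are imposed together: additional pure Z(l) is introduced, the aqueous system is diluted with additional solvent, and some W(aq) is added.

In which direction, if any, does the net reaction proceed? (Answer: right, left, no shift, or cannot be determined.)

Z is a pure liquid; its activity is 1 regardless of amount, so Q is unaffected — no shift from this change.
Dilution scales every aqueous concentration by the same factor. Δn_aq = 3 − 3 = 0, so Q is unchanged — no shift.
Adding W (aq), a product, drives the reaction to the left.
Only the nonzero effect(s) matter; the net shift is to the left.

left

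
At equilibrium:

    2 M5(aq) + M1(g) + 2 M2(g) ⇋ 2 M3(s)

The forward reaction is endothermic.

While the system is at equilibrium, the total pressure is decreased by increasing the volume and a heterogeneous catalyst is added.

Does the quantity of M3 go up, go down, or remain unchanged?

Gas moles: reactants 3, products 0 (Δn_gas = -3). Expansion shifts the system toward the side with more moles of gas — to the left.
A catalyst speeds both forward and reverse rates equally; it changes neither Q nor K — no shift from this change.
The net shift is to the left. M3 is a product, so its amount decreases.

decreases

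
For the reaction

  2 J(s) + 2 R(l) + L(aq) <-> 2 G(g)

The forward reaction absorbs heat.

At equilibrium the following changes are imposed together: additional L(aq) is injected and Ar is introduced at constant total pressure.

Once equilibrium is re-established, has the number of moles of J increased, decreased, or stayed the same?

Adding L (aq), a reactant, drives the reaction to the right.
Adding inert gas at constant total pressure expands the volume and lowers every reacting partial pressure. With Δn_gas = 2 − 0 = +2, Q moves away from K toward the side with fewer gas moles, so the system shifts toward the side with more gas moles — to the right.
The net shift is to the right. J is a reactant, so its amount decreases.

decreases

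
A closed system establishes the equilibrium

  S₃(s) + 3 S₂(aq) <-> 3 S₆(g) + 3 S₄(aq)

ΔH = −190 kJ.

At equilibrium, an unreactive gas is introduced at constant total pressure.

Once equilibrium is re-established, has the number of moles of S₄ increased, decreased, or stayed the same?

increases

Adding inert gas at constant total pressure expands the volume and lowers every reacting partial pressure. With Δn_gas = 3 − 0 = +3, Q moves away from K toward the side with fewer gas moles, so the system shifts toward the side with more gas moles — to the right.
The net shift is to the right. S₄ is a product, so its amount increases.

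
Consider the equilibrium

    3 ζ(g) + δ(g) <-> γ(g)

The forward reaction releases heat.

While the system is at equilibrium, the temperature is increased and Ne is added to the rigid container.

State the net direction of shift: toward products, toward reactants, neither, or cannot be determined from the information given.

The forward reaction is exothermic. Raising T favours the endothermic direction — shift to the left.
At constant volume, adding an inert gas leaves every reacting species' partial pressure unchanged, so Q is unchanged — no shift from this change.
Only the nonzero effect(s) matter; the net shift is to the left.

left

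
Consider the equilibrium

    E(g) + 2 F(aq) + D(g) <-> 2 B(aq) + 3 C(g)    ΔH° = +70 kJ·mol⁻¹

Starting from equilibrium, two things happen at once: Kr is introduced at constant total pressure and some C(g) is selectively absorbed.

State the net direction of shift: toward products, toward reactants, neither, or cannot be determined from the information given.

Adding inert gas at constant total pressure expands the volume and lowers every reacting partial pressure. With Δn_gas = 3 − 2 = +1, Q moves away from K toward the side with fewer gas moles, so the system shifts toward the side with more gas moles — to the right.
Removing C (g), a product, drives the reaction to the right.
All effects act in the same direction — net shift to the right.

right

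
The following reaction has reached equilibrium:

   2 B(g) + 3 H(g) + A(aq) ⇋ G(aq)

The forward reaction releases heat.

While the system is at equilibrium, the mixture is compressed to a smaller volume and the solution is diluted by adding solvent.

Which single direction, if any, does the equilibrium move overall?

Gas moles: reactants 5, products 0 (Δn_gas = -5). Compression shifts the system toward the side with fewer moles of gas — to the right.
Dilution scales every aqueous concentration by the same factor. Δn_aq = 1 − 1 = 0, so Q is unchanged — no shift.
Only the nonzero effect(s) matter; the net shift is to the right.

right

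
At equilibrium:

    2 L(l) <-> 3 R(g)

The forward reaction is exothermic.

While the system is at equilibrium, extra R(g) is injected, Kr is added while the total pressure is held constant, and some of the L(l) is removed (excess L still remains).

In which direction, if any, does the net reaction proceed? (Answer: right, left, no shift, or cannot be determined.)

Adding R (g), a product, drives the reaction to the left.
Adding inert gas at constant total pressure expands the volume and lowers every reacting partial pressure. With Δn_gas = 3 − 0 = +3, Q moves away from K toward the side with fewer gas moles, so the system shifts toward the side with more gas moles — to the right.
L is a pure liquid; its activity is 1 regardless of amount, so Q is unaffected — no shift from this change.
The individual effects push in opposite directions; without quantitative information the net direction cannot be determined.

cannot be determined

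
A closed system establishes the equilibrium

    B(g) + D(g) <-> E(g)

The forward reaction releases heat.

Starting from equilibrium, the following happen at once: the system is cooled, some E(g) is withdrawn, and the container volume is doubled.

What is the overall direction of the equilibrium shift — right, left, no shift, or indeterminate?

The forward reaction is exothermic. Lowering T favours the exothermic direction — shift to the right.
Removing E (g), a product, drives the reaction to the right.
Gas moles: reactants 2, products 1 (Δn_gas = -1). Expansion shifts the system toward the side with more moles of gas — to the left.
The individual effects push in opposite directions; without quantitative information the net direction cannot be determined.

cannot be determined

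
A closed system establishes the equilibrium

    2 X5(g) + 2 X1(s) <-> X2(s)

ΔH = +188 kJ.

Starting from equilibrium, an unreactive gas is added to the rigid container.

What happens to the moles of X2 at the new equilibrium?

At constant volume, adding an inert gas leaves every reacting species' partial pressure unchanged, so Q is unchanged — no shift from this change.
No net shift occurs, so the amount of X2 is unchanged.

unchanged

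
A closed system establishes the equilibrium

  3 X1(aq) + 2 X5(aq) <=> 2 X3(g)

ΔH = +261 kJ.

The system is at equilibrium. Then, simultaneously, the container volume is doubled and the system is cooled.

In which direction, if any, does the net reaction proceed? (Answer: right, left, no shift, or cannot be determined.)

cannot be determined

Gas moles: reactants 0, products 2 (Δn_gas = +2). Expansion shifts the system toward the side with more moles of gas — to the right.
The forward reaction is endothermic. Lowering T favours the exothermic direction — shift to the left.
The individual effects push in opposite directions; without quantitative information the net direction cannot be determined.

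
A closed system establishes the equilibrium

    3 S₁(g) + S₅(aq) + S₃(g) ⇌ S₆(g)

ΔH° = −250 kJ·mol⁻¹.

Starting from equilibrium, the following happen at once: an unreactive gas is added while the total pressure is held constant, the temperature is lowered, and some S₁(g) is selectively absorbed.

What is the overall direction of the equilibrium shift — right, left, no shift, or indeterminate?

cannot be determined

Adding inert gas at constant total pressure expands the volume and lowers every reacting partial pressure. With Δn_gas = 1 − 4 = -3, Q moves away from K toward the side with fewer gas moles, so the system shifts toward the side with more gas moles — to the left.
The forward reaction is exothermic. Lowering T favours the exothermic direction — shift to the right.
Removing S₁ (g), a reactant, drives the reaction to the left.
The individual effects push in opposite directions; without quantitative information the net direction cannot be determined.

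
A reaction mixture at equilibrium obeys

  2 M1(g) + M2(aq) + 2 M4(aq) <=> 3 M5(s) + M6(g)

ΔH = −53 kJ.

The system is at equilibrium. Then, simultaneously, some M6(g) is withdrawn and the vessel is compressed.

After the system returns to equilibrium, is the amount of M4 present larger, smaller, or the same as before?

Removing M6 (g), a product, drives the reaction to the right.
Gas moles: reactants 2, products 1 (Δn_gas = -1). Compression shifts the system toward the side with fewer moles of gas — to the right.
The net shift is to the right. M4 is a reactant, so its amount decreases.

decreases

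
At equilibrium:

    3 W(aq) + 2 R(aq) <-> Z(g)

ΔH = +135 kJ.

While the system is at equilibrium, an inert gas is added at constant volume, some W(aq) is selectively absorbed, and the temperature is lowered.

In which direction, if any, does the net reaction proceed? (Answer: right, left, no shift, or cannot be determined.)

At constant volume, adding an inert gas leaves every reacting species' partial pressure unchanged, so Q is unchanged — no shift from this change.
Removing W (aq), a reactant, drives the reaction to the left.
The forward reaction is endothermic. Lowering T favours the exothermic direction — shift to the left.
Only the nonzero effect(s) matter; the net shift is to the left.

left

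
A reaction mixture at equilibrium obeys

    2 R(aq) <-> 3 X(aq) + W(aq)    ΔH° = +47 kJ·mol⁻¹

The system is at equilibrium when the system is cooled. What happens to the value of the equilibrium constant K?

decreases

K depends on temperature via the van 't Hoff relation. The forward reaction is endothermic, so lowering T decreases K.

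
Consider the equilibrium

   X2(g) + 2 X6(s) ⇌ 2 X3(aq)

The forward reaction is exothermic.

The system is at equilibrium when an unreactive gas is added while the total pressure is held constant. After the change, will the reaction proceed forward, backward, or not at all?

Adding inert gas at constant total pressure expands the volume and lowers every reacting partial pressure. With Δn_gas = 0 − 1 = -1, Q moves away from K toward the side with fewer gas moles, so the system shifts toward the side with more gas moles — to the left.

left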